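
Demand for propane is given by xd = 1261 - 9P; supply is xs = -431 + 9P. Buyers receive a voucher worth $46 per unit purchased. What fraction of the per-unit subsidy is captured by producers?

Pre-subsidy: 1261 - 9P = -431 + 9P gives P* = 94, x* = 415.
With the rebate, buyers effectively pay Pb = Ps − 46, where Ps is the price sellers receive.
Demand in terms of Ps becomes xd = 1261 − 9(Ps − 46) = 1675 - 9Ps. Setting this equal to supply: 1675 - 9Ps = -431 + 9Ps, so Ps = 117.
Buyers pay Pb = 117 − 46 = 71; x' = -431 + 9·117 = 622.
Buyers' price falls by P* − Pb = 94 − 71 = 23; sellers' price rises by Ps − P* = 117 − 94 = 23.
So producers capture 23/46 = 0.5 of each unit of subsidy.

Producer share = 0.5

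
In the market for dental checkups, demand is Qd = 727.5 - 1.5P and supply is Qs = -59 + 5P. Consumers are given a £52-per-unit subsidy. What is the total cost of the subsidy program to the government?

Government cost = £31512

Pre-subsidy: 727.5 - 1.5P = -59 + 5P gives P* = 121, Q* = 546.
With the rebate, buyers effectively pay Pb = Ps − 52, where Ps is the price sellers receive.
Demand in terms of Ps becomes Qd = 727.5 − 1.5(Ps − 52) = 805.5 - 1.5Ps. Setting this equal to supply: 805.5 - 1.5Ps = -59 + 5Ps, so Ps = 133.
Buyers pay Pb = 133 − 52 = 81; Q' = -59 + 5·133 = 606.
Government outlay = subsidy × quantity = 52 × 606 = 31512.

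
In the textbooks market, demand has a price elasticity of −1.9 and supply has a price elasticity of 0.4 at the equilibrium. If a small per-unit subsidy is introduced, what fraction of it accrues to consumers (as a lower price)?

For a small subsidy around the equilibrium, the benefit split depends on the relative slopes, which at a point are proportional to the elasticities.
Buyer share = εs/(εs + |εd|) = 0.4/(0.4 + 1.9) = 4/23; seller share = |εd|/(εs + |εd|) = 19/23.

Consumer share = 4/23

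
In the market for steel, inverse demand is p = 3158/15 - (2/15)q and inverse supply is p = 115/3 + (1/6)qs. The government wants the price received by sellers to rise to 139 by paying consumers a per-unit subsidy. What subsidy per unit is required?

At a seller price of 139, quantity supplied is -230 + 6·139 = 604.
Buyers absorb 604 only when they pay pb = 3158/15 − (2/15)·604 = 130.
s = ps − pb = 139 − 130 = 9.

Required subsidy s = 9 per unit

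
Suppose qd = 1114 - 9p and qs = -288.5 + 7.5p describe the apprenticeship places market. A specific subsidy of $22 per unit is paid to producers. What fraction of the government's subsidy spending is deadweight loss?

DWL / government spending = 45/439

Pre-subsidy: 1114 - 9p = -288.5 + 7.5p gives p* = 85, q* = 349.
With the subsidy, sellers receive ps = pb + 22 for each unit, where pb is the price buyers pay.
Supply in terms of pb becomes qs = -288.5 + 7.5(pb + 22) = -123.5 + 7.5pb. Setting this equal to demand: 1114 - 9pb = -123.5 + 7.5pb, so pb = 75.
Sellers receive ps = 75 + 22 = 97; q' = 1114 − 9·75 = 439.
ΔCS = ½(349 + 439)(85 − 75) = 3940; ΔPS = ½(349 + 439)(97 − 85) = 4728.
Government spending = 22 × 439 = 9658.
DWL = ½ × 22 × (439 − 349) = 990; fraction = 990 / 9658 = 45/439.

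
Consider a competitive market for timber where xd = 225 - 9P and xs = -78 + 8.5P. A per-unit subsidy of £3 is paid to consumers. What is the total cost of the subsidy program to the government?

Pre-subsidy: 225 - 9P = -78 + 8.5P gives P* = 606/35, x* = 2421/35.
With the rebate, buyers effectively pay Pb = Ps − 3, where Ps is the price sellers receive.
Demand in terms of Ps becomes xd = 225 − 9(Ps − 3) = 252 - 9Ps. Setting this equal to supply: 252 - 9Ps = -78 + 8.5Ps, so Ps = 132/7.
Buyers pay Pb = 132/7 − 3 = 111/7; x' = -78 + 8.5·(132/7) = 576/7.
Government outlay = subsidy × quantity = 3 × 576/7 = 1728/7.

Government cost = 1728/7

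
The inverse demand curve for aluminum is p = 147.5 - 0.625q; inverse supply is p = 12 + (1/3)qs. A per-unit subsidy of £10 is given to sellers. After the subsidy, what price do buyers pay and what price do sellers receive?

Pre-subsidy: 147.5 - 0.625q = 12 + (1/3)q gives q* = 3252/23 and p* = 1360/23.
With the subsidy, sellers receive ps = pb + 10 for each unit, where pb is the price buyers pay.
On the curves, pb = 147.5 - 0.625q and ps = 12 + (1/3)q; the wedge ps − pb = 10 gives 12 + (1/3)q − (147.5 - 0.625q) = 10, so q' = 3492/23.
Then pb = 147.5 − 0.625·(3492/23) = 1210/23 and ps = 12 + (1/3)·(3492/23) = 1440/23.

Buyers pay 1210/23; sellers receive 1440/23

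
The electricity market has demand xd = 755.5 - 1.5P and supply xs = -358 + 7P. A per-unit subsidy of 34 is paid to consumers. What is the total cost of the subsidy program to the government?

Government cost = 20434

Pre-subsidy: 755.5 - 1.5P = -358 + 7P gives P* = 131, x* = 559.
With the rebate, buyers effectively pay Pb = Ps − 34, where Ps is the price sellers receive.
Demand in terms of Ps becomes xd = 755.5 − 1.5(Ps − 34) = 806.5 - 1.5Ps. Setting this equal to supply: 806.5 - 1.5Ps = -358 + 7Ps, so Ps = 137.
Buyers pay Pb = 137 − 34 = 103; x' = -358 + 7·137 = 601.
Government outlay = subsidy × quantity = 34 × 601 = 20434.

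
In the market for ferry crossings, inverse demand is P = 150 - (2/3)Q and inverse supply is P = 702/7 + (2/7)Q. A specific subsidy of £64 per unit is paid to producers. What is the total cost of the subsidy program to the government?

Pre-subsidy: 150 - (2/3)Q = 702/7 + (2/7)Q gives Q* = 52.2 and P* = 115.2.
With the subsidy, sellers receive Ps = Pb + 64 for each unit, where Pb is the price buyers pay.
On the curves, Pb = 150 - (2/3)Q and Ps = 702/7 + (2/7)Q; the wedge Ps − Pb = 64 gives 702/7 + (2/7)Q − (150 - (2/3)Q) = 64, so Q' = 119.4.
Then Pb = 150 − (2/3)·119.4 = 70.4 and Ps = 702/7 + (2/7)·119.4 = 134.4.
Government outlay = subsidy × quantity = 64 × 119.4 = 7641.6.

Government cost = £7641.6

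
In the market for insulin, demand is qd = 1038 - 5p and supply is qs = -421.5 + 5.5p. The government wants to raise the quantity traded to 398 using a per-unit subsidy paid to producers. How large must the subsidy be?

At q = 398, invert demand for the buyer price: pb = (1038 − 398)/5 = 128; invert supply for the seller price: ps = (398 − (-421.5))/5.5 = 149.
The subsidy must fill the gap: s = ps − pb = 149 − 128 = 21.

Required subsidy s = 21 per unit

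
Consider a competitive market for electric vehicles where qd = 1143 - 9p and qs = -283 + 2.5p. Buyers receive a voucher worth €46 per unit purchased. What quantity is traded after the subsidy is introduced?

Pre-subsidy: 1143 - 9p = -283 + 2.5p gives p* = 124, q* = 27.
With the rebate, buyers effectively pay pb = ps − 46, where ps is the price sellers receive.
Demand in terms of ps becomes qd = 1143 − 9(ps − 46) = 1557 - 9ps. Setting this equal to supply: 1557 - 9ps = -283 + 2.5ps, so ps = 160.
Buyers pay pb = 160 − 46 = 114; q' = -283 + 2.5·160 = 117.

q' = 117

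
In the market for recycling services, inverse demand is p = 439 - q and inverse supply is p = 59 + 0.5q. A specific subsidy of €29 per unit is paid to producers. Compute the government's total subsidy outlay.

Pre-subsidy: 439 - q = 59 + 0.5q gives q* = 760/3 and p* = 557/3.
With the subsidy, sellers receive ps = pb + 29 for each unit, where pb is the price buyers pay.
On the curves, pb = 439 - q and ps = 59 + 0.5q; the wedge ps − pb = 29 gives 59 + 0.5q − (439 - q) = 29, so q' = 818/3.
Then pb = 439 − 1·(818/3) = 499/3 and ps = 59 + 0.5·(818/3) = 586/3.
Government outlay = subsidy × quantity = 29 × 818/3 = 23722/3.

Government cost = 23722/3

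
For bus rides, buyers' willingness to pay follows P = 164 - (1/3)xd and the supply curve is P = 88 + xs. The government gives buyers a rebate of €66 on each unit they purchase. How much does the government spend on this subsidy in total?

Government cost = €7029

Pre-subsidy: 164 - (1/3)x = 88 + x gives x* = 57 and P* = 145.
With the rebate, buyers effectively pay Pb = Ps − 66, where Ps is the price sellers receive.
On the curves, Pb = 164 - (1/3)x and Ps = 88 + x; the wedge Ps − Pb = 66 gives 88 + x − (164 - (1/3)x) = 66, so x' = 106.5.
Then Pb = 164 − (1/3)·106.5 = 128.5 and Ps = 88 + 1·106.5 = 194.5.
Government outlay = subsidy × quantity = 66 × 106.5 = 7029.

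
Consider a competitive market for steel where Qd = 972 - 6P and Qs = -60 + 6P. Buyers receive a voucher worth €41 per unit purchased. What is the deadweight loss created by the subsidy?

Pre-subsidy: 972 - 6P = -60 + 6P gives P* = 86, Q* = 456.
With the rebate, buyers effectively pay Pb = Ps − 41, where Ps is the price sellers receive.
Demand in terms of Ps becomes Qd = 972 − 6(Ps − 41) = 1218 - 6Ps. Setting this equal to supply: 1218 - 6Ps = -60 + 6Ps, so Ps = 106.5.
Buyers pay Pb = 106.5 − 41 = 65.5; Q' = -60 + 6·106.5 = 579.
The subsidy expands output by 579 − 456 = 123 past the efficient level; on those units the gap between marginal cost and willingness to pay runs from 0 up to 41.
DWL = ½ × 41 × 123 = 2521.5.

Deadweight loss = €2521.5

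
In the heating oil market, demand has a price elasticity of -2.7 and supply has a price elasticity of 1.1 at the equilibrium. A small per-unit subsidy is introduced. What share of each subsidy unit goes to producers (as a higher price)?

For a small subsidy around the equilibrium, the benefit split depends on the relative slopes, which at a point are proportional to the elasticities.
Buyer share = εs/(εs + |εd|) = 1.1/(1.1 + 2.7) = 11/38; seller share = |εd|/(εs + |εd|) = 27/38.
So producers capture 27/38 of the subsidy.

Producer share = 27/38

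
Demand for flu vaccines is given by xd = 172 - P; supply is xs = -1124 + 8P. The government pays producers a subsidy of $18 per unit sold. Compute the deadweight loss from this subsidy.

Pre-subsidy: 172 - P = -1124 + 8P gives P* = 144, x* = 28.
With the subsidy, sellers receive Ps = Pb + 18 for each unit, where Pb is the price buyers pay.
Supply in terms of Pb becomes xs = -1124 + 8(Pb + 18) = -980 + 8Pb. Setting this equal to demand: 172 - Pb = -980 + 8Pb, so Pb = 128.
Sellers receive Ps = 128 + 18 = 146; x' = 172 − 1·128 = 44.
The subsidy expands output by 44 − 28 = 16 past the efficient level; on those units the gap between marginal cost and willingness to pay runs from 0 up to 18.
DWL = ½ × 18 × 16 = 144.

Deadweight loss = $144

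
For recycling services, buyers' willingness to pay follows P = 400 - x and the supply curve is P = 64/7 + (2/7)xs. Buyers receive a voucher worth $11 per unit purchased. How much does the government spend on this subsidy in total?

Government cost = 30943/9

Pre-subsidy: 400 - x = 64/7 + (2/7)x gives x* = 304 and P* = 96.
With the rebate, buyers effectively pay Pb = Ps − 11, where Ps is the price sellers receive.
On the curves, Pb = 400 - x and Ps = 64/7 + (2/7)x; the wedge Ps − Pb = 11 gives 64/7 + (2/7)x − (400 - x) = 11, so x' = 2813/9.
Then Pb = 400 − 1·(2813/9) = 787/9 and Ps = 64/7 + (2/7)·(2813/9) = 886/9.
Government outlay = subsidy × quantity = 11 × 2813/9 = 30943/9.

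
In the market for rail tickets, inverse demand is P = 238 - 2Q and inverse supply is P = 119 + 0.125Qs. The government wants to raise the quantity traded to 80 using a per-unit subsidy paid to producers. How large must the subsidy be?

Required subsidy s = 51 per unit

At Q = 80, from the demand curve buyers pay Pb = 238 − 2·80 = 78; from the supply curve sellers need Ps = 119 + 0.125·80 = 129.
The subsidy must fill the gap: s = Ps − Pb = 129 − 78 = 51.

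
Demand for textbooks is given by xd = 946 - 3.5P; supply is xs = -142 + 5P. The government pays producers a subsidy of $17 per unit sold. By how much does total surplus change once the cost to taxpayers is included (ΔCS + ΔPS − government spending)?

Pre-subsidy: 946 - 3.5P = -142 + 5P gives P* = 128, x* = 498.
With the subsidy, sellers receive Ps = Pb + 17 for each unit, where Pb is the price buyers pay.
Supply in terms of Pb becomes xs = -142 + 5(Pb + 17) = -57 + 5Pb. Setting this equal to demand: 946 - 3.5Pb = -57 + 5Pb, so Pb = 118.
Sellers receive Ps = 118 + 17 = 135; x' = 946 − 3.5·118 = 533.
ΔCS = ½(498 + 533)(128 − 118) = 5155; ΔPS = ½(498 + 533)(135 − 128) = 3608.5.
Government spending = 17 × 533 = 9061.
Net change = 5155 + 3608.5 − 9061 = -297.5. The loss equals the DWL triangle ½·17·35.

Net change in total surplus = -$297.5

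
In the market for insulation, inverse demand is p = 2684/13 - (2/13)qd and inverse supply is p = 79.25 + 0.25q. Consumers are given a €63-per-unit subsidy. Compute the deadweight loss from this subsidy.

Pre-subsidy: 2684/13 - (2/13)q = 79.25 + 0.25q gives q* = 315 and p* = 158.
With the rebate, buyers effectively pay pb = ps − 63, where ps is the price sellers receive.
On the curves, pb = 2684/13 - (2/13)q and ps = 79.25 + 0.25q; the wedge ps − pb = 63 gives 79.25 + 0.25q − (2684/13 - (2/13)q) = 63, so q' = 471.
Then pb = 2684/13 − (2/13)·471 = 134 and ps = 79.25 + 0.25·471 = 197.
The subsidy expands output by 471 − 315 = 156 past the efficient level; on those units the gap between marginal cost and willingness to pay runs from 0 up to 63.
DWL = ½ × 63 × 156 = 4914.

Deadweight loss = €4914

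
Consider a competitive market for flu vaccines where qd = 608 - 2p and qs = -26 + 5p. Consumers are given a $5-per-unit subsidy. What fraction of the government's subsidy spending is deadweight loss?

DWL / government spending = 25/3038

Pre-subsidy: 608 - 2p = -26 + 5p gives p* = 634/7, q* = 2988/7.
With the rebate, buyers effectively pay pb = ps − 5, where ps is the price sellers receive.
Demand in terms of ps becomes qd = 608 − 2(ps − 5) = 618 - 2ps. Setting this equal to supply: 618 - 2ps = -26 + 5ps, so ps = 92.
Buyers pay pb = 92 − 5 = 87; q' = -26 + 5·92 = 434.
ΔCS = ½(2988/7 + 434)(634/7 − 87) = 75325/49; ΔPS = ½(2988/7 + 434)(92 − 634/7) = 30130/49.
Government spending = 5 × 434 = 2170.
DWL = ½ × 5 × (434 − 2988/7) = 125/7; fraction = (125/7) / 2170 = 25/3038.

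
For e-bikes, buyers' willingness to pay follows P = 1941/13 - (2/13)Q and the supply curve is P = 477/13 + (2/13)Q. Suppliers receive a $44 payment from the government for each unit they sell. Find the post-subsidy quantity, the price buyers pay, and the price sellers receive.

Q' = 509; buyers pay $71; sellers receive $115

Pre-subsidy: 1941/13 - (2/13)Q = 477/13 + (2/13)Q gives Q* = 366 and P* = 93.
With the subsidy, sellers receive Ps = Pb + 44 for each unit, where Pb is the price buyers pay.
On the curves, Pb = 1941/13 - (2/13)Q and Ps = 477/13 + (2/13)Q; the wedge Ps − Pb = 44 gives 477/13 + (2/13)Q − (1941/13 - (2/13)Q) = 44, so Q' = 509.
Then Pb = 1941/13 − (2/13)·509 = 71 and Ps = 477/13 + (2/13)·509 = 115.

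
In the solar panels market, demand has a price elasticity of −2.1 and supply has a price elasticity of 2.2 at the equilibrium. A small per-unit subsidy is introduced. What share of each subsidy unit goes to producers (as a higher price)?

Producer share = 21/43

For a small subsidy around the equilibrium, the benefit split depends on the relative slopes, which at a point are proportional to the elasticities.
Buyer share = εs/(εs + |εd|) = 2.2/(2.2 + 2.1) = 22/43; seller share = |εd|/(εs + |εd|) = 21/43.
So producers capture 21/43 of the subsidy.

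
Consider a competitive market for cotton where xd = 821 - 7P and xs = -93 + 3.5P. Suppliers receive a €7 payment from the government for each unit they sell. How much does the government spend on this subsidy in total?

Government cost = €1596

Pre-subsidy: 821 - 7P = -93 + 3.5P gives P* = 1828/21, x* = 635/3.
With the subsidy, sellers receive Ps = Pb + 7 for each unit, where Pb is the price buyers pay.
Supply in terms of Pb becomes xs = -93 + 3.5(Pb + 7) = -68.5 + 3.5Pb. Setting this equal to demand: 821 - 7Pb = -68.5 + 3.5Pb, so Pb = 593/7.
Sellers receive Ps = 593/7 + 7 = 642/7; x' = 821 − 7·(593/7) = 228.
Government outlay = subsidy × quantity = 7 × 228 = 1596.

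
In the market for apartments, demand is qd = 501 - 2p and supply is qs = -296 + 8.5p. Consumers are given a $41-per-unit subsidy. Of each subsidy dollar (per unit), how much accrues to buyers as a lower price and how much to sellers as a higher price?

Buyers gain 697/21 per unit; sellers gain 164/21 per unit

Pre-subsidy: 501 - 2p = -296 + 8.5p gives p* = 1594/21, q* = 7333/21.
With the rebate, buyers effectively pay pb = ps − 41, where ps is the price sellers receive.
Demand in terms of ps becomes qd = 501 − 2(ps − 41) = 583 - 2ps. Setting this equal to supply: 583 - 2ps = -296 + 8.5ps, so ps = 586/7.
Buyers pay pb = 586/7 − 41 = 299/7; q' = -296 + 8.5·(586/7) = 2909/7.
Buyers' price falls by p* − pb = 1594/21 − 299/7 = 697/21; sellers' price rises by ps − p* = 586/7 − 1594/21 = 164/21.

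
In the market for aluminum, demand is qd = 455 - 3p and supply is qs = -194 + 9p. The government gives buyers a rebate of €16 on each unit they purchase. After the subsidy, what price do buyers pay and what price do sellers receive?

Buyers pay 505/12; sellers receive 697/12

Pre-subsidy: 455 - 3p = -194 + 9p gives p* = 649/12, q* = 292.75.
With the rebate, buyers effectively pay pb = ps − 16, where ps is the price sellers receive.
Demand in terms of ps becomes qd = 455 − 3(ps − 16) = 503 - 3ps. Setting this equal to supply: 503 - 3ps = -194 + 9ps, so ps = 697/12.
Buyers pay pb = 697/12 − 16 = 505/12; q' = -194 + 9·(697/12) = 328.75.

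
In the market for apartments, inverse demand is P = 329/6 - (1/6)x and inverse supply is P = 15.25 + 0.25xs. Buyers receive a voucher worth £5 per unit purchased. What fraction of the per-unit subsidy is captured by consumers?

Consumer share = 0.4

Pre-subsidy: 329/6 - (1/6)x = 15.25 + 0.25x gives x* = 95 and P* = 39.
With the rebate, buyers effectively pay Pb = Ps − 5, where Ps is the price sellers receive.
On the curves, Pb = 329/6 - (1/6)x and Ps = 15.25 + 0.25x; the wedge Ps − Pb = 5 gives 15.25 + 0.25x − (329/6 - (1/6)x) = 5, so x' = 107.
Then Pb = 329/6 − (1/6)·107 = 37 and Ps = 15.25 + 0.25·107 = 42.
Buyers' price falls by P* − Pb = 39 − 37 = 2; sellers' price rises by Ps − P* = 42 − 39 = 3.
So consumers capture 2/5 = 0.4 of each unit of subsidy.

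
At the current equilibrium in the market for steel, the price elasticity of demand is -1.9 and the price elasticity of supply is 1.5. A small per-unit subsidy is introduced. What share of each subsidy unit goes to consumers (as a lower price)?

For a small subsidy around the equilibrium, the benefit split depends on the relative slopes, which at a point are proportional to the elasticities.
Buyer share = εs/(εs + |εd|) = 1.5/(1.5 + 1.9) = 15/34; seller share = |εd|/(εs + |εd|) = 19/34.

Consumer share = 15/34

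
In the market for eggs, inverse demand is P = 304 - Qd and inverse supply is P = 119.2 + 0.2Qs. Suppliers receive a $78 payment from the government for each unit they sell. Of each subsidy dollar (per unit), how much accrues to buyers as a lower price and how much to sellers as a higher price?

Pre-subsidy: 304 - Q = 119.2 + 0.2Q gives Q* = 154 and P* = 150.
With the subsidy, sellers receive Ps = Pb + 78 for each unit, where Pb is the price buyers pay.
On the curves, Pb = 304 - Q and Ps = 119.2 + 0.2Q; the wedge Ps − Pb = 78 gives 119.2 + 0.2Q − (304 - Q) = 78, so Q' = 219.
Then Pb = 304 − 1·219 = 85 and Ps = 119.2 + 0.2·219 = 163.
Buyers' price falls by P* − Pb = 150 − 85 = 65; sellers' price rises by Ps − P* = 163 − 150 = 13.

Buyers gain $65 per unit; sellers gain $13 per unit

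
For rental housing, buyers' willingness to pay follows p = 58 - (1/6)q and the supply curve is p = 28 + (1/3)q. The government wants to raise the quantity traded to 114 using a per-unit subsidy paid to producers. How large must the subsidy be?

At q = 114, from the demand curve buyers pay pb = 58 − (1/6)·114 = 39; from the supply curve sellers need ps = 28 + (1/3)·114 = 66.
The subsidy must fill the gap: s = ps − pb = 66 − 39 = 27.

Required subsidy s = 27 per unit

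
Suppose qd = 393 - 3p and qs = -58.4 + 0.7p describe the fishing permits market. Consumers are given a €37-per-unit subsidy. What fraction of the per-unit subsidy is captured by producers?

Pre-subsidy: 393 - 3p = -58.4 + 0.7p gives p* = 122, q* = 27.
With the rebate, buyers effectively pay pb = ps − 37, where ps is the price sellers receive.
Demand in terms of ps becomes qd = 393 − 3(ps − 37) = 504 - 3ps. Setting this equal to supply: 504 - 3ps = -58.4 + 0.7ps, so ps = 152.
Buyers pay pb = 152 − 37 = 115; q' = -58.4 + 0.7·152 = 48.
Buyers' price falls by p* − pb = 122 − 115 = 7; sellers' price rises by ps − p* = 152 − 122 = 30.
So producers capture 30/37 = 30/37 of each unit of subsidy.

Producer share = 30/37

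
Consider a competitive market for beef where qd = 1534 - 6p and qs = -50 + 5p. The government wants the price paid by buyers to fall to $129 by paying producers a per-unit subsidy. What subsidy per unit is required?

At a buyer price of 129, quantity demanded is 1534 − 6·129 = 760.
Sellers supply 760 only when they receive ps with -50 + 5·ps = 760, i.e. ps = 162.
s = ps − pb = 162 − 129 = 33.

Required subsidy s = $33 per unit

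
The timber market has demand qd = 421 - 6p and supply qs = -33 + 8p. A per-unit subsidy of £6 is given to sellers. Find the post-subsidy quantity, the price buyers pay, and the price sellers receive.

Pre-subsidy: 421 - 6p = -33 + 8p gives p* = 227/7, q* = 1585/7.
With the subsidy, sellers receive ps = pb + 6 for each unit, where pb is the price buyers pay.
Supply in terms of pb becomes qs = -33 + 8(pb + 6) = 15 + 8pb. Setting this equal to demand: 421 - 6pb = 15 + 8pb, so pb = 29.
Sellers receive ps = 29 + 6 = 35; q' = 421 − 6·29 = 247.

q' = 247; buyers pay £29; sellers receive £35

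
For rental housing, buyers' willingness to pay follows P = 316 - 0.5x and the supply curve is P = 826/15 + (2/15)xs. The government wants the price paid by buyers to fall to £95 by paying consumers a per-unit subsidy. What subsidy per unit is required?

Required subsidy s = £19 per unit

At a buyer price of 95, quantity demanded is 632 − 2·95 = 442.
Sellers supply 442 only when they receive Ps = 826/15 + (2/15)·442 = 114.
s = Ps − Pb = 114 − 95 = 19.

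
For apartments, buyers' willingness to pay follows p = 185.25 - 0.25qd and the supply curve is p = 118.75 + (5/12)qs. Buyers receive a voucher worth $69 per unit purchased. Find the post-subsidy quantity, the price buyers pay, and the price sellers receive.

Pre-subsidy: 185.25 - 0.25q = 118.75 + (5/12)q gives q* = 99.75 and p* = 160.3125.
With the rebate, buyers effectively pay pb = ps − 69, where ps is the price sellers receive.
On the curves, pb = 185.25 - 0.25q and ps = 118.75 + (5/12)q; the wedge ps − pb = 69 gives 118.75 + (5/12)q − (185.25 - 0.25q) = 69, so q' = 203.25.
Then pb = 185.25 − 0.25·203.25 = 134.4375 and ps = 118.75 + (5/12)·203.25 = 203.4375.

q' = 203.25; buyers pay $134.4375; sellers receive $203.4375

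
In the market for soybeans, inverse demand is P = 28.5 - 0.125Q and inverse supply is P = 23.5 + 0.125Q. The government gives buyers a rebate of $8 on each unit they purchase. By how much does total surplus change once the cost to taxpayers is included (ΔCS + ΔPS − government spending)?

Net change in total surplus = -$128

Pre-subsidy: 28.5 - 0.125Q = 23.5 + 0.125Q gives Q* = 20 and P* = 26.
With the rebate, buyers effectively pay Pb = Ps − 8, where Ps is the price sellers receive.
On the curves, Pb = 28.5 - 0.125Q and Ps = 23.5 + 0.125Q; the wedge Ps − Pb = 8 gives 23.5 + 0.125Q − (28.5 - 0.125Q) = 8, so Q' = 52.
Then Pb = 28.5 − 0.125·52 = 22 and Ps = 23.5 + 0.125·52 = 30.
ΔCS = ½(20 + 52)(26 − 22) = 144; ΔPS = ½(20 + 52)(30 − 26) = 144.
Government spending = 8 × 52 = 416.
Net change = 144 + 144 − 416 = -128. The loss equals the DWL triangle ½·8·32.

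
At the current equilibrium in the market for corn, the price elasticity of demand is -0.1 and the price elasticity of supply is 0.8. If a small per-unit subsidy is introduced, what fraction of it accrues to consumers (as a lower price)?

Consumer share = 8/9

For a small subsidy around the equilibrium, the benefit split depends on the relative slopes, which at a point are proportional to the elasticities.
Buyer share = εs/(εs + |εd|) = 0.8/(0.8 + 0.1) = 8/9; seller share = |εd|/(εs + |εd|) = 1/9.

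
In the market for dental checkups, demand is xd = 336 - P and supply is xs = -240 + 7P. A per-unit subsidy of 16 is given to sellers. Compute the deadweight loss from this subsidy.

Pre-subsidy: 336 - P = -240 + 7P gives P* = 72, x* = 264.
With the subsidy, sellers receive Ps = Pb + 16 for each unit, where Pb is the price buyers pay.
Supply in terms of Pb becomes xs = -240 + 7(Pb + 16) = -128 + 7Pb. Setting this equal to demand: 336 - Pb = -128 + 7Pb, so Pb = 58.
Sellers receive Ps = 58 + 16 = 74; x' = 336 − 1·58 = 278.
The subsidy expands output by 278 − 264 = 14 past the efficient level; on those units the gap between marginal cost and willingness to pay runs from 0 up to 16.
DWL = ½ × 16 × 14 = 112.

Deadweight loss = 112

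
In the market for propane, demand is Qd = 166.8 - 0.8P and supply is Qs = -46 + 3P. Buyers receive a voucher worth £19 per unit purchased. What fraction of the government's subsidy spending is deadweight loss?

Pre-subsidy: 166.8 - 0.8P = -46 + 3P gives P* = 56, Q* = 122.
With the rebate, buyers effectively pay Pb = Ps − 19, where Ps is the price sellers receive.
Demand in terms of Ps becomes Qd = 166.8 − 0.8(Ps − 19) = 182 - 0.8Ps. Setting this equal to supply: 182 - 0.8Ps = -46 + 3Ps, so Ps = 60.
Buyers pay Pb = 60 − 19 = 41; Q' = -46 + 3·60 = 134.
ΔCS = ½(122 + 134)(56 − 41) = 1920; ΔPS = ½(122 + 134)(60 − 56) = 512.
Government spending = 19 × 134 = 2546.
DWL = ½ × 19 × (134 − 122) = 114; fraction = 114 / 2546 = 3/67.

DWL / government spending = 3/67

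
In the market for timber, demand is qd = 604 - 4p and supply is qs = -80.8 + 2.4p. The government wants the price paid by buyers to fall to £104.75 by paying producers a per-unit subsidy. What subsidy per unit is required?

Required subsidy s = £6 per unit

At a buyer price of 104.75, quantity demanded is 604 − 4·104.75 = 185.
Sellers supply 185 only when they receive ps with -80.8 + 2.4·ps = 185, i.e. ps = 110.75.
s = ps − pb = 110.75 − 104.75 = 6.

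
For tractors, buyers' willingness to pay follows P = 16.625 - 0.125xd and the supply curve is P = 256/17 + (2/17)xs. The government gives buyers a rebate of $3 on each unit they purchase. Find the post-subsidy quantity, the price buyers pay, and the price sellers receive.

x' = 207/11; buyers pay 157/11; sellers receive 190/11

Pre-subsidy: 16.625 - 0.125x = 256/17 + (2/17)x gives x* = 71/11 and P* = 174/11.
With the rebate, buyers effectively pay Pb = Ps − 3, where Ps is the price sellers receive.
On the curves, Pb = 16.625 - 0.125x and Ps = 256/17 + (2/17)x; the wedge Ps − Pb = 3 gives 256/17 + (2/17)x − (16.625 - 0.125x) = 3, so x' = 207/11.
Then Pb = 16.625 − 0.125·(207/11) = 157/11 and Ps = 256/17 + (2/17)·(207/11) = 190/11.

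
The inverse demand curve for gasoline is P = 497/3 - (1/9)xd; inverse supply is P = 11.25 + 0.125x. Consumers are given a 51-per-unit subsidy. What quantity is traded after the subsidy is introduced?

x' = 870

Pre-subsidy: 497/3 - (1/9)x = 11.25 + 0.125x gives x* = 654 and P* = 93.
With the rebate, buyers effectively pay Pb = Ps − 51, where Ps is the price sellers receive.
On the curves, Pb = 497/3 - (1/9)x and Ps = 11.25 + 0.125x; the wedge Ps − Pb = 51 gives 11.25 + 0.125x − (497/3 - (1/9)x) = 51, so x' = 870.
Then Pb = 497/3 − (1/9)·870 = 69 and Ps = 11.25 + 0.125·870 = 120.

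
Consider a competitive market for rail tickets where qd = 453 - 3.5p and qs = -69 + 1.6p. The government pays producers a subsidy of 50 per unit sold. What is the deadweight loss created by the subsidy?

Pre-subsidy: 453 - 3.5p = -69 + 1.6p gives p* = 1740/17, q* = 1611/17.
With the subsidy, sellers receive ps = pb + 50 for each unit, where pb is the price buyers pay.
Supply in terms of pb becomes qs = -69 + 1.6(pb + 50) = 11 + 1.6pb. Setting this equal to demand: 453 - 3.5pb = 11 + 1.6pb, so pb = 260/3.
Sellers receive ps = 260/3 + 50 = 410/3; q' = 453 − 3.5·(260/3) = 449/3.
The subsidy expands output by 449/3 − 1611/17 = 2800/51 past the efficient level; on those units the gap between marginal cost and willingness to pay runs from 0 up to 50.
DWL = ½ × 50 × 2800/51 = 70000/51.

Deadweight loss = 70000/51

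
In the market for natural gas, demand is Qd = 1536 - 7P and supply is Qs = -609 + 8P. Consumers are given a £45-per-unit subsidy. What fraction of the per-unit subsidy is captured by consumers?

Consumer share = 8/15

Pre-subsidy: 1536 - 7P = -609 + 8P gives P* = 143, Q* = 535.
With the rebate, buyers effectively pay Pb = Ps − 45, where Ps is the price sellers receive.
Demand in terms of Ps becomes Qd = 1536 − 7(Ps − 45) = 1851 - 7Ps. Setting this equal to supply: 1851 - 7Ps = -609 + 8Ps, so Ps = 164.
Buyers pay Pb = 164 − 45 = 119; Q' = -609 + 8·164 = 703.
Buyers' price falls by P* − Pb = 143 − 119 = 24; sellers' price rises by Ps − P* = 164 − 143 = 21.
So consumers capture 24/45 = 8/15 of each unit of subsidy.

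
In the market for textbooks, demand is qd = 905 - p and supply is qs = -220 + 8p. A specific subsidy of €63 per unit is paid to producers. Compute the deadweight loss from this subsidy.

Deadweight loss = €1764

Pre-subsidy: 905 - p = -220 + 8p gives p* = 125, q* = 780.
With the subsidy, sellers receive ps = pb + 63 for each unit, where pb is the price buyers pay.
Supply in terms of pb becomes qs = -220 + 8(pb + 63) = 284 + 8pb. Setting this equal to demand: 905 - pb = 284 + 8pb, so pb = 69.
Sellers receive ps = 69 + 63 = 132; q' = 905 − 1·69 = 836.
The subsidy expands output by 836 − 780 = 56 past the efficient level; on those units the gap between marginal cost and willingness to pay runs from 0 up to 63.
DWL = ½ × 63 × 56 = 1764.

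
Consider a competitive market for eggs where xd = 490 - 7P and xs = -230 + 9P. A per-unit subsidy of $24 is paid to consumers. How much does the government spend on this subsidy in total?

Government cost = $6468

Pre-subsidy: 490 - 7P = -230 + 9P gives P* = 45, x* = 175.
With the rebate, buyers effectively pay Pb = Ps − 24, where Ps is the price sellers receive.
Demand in terms of Ps becomes xd = 490 − 7(Ps − 24) = 658 - 7Ps. Setting this equal to supply: 658 - 7Ps = -230 + 9Ps, so Ps = 55.5.
Buyers pay Pb = 55.5 − 24 = 31.5; x' = -230 + 9·55.5 = 269.5.
Government outlay = subsidy × quantity = 24 × 269.5 = 6468.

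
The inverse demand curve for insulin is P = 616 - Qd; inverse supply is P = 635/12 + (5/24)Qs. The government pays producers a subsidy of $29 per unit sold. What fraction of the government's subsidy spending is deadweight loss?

Pre-subsidy: 616 - Q = 635/12 + (5/24)Q gives Q* = 466 and P* = 150.
With the subsidy, sellers receive Ps = Pb + 29 for each unit, where Pb is the price buyers pay.
On the curves, Pb = 616 - Q and Ps = 635/12 + (5/24)Q; the wedge Ps − Pb = 29 gives 635/12 + (5/24)Q − (616 - Q) = 29, so Q' = 490.
Then Pb = 616 − 1·490 = 126 and Ps = 635/12 + (5/24)·490 = 155.
ΔCS = ½(466 + 490)(150 − 126) = 11472; ΔPS = ½(466 + 490)(155 − 150) = 2390.
Government spending = 29 × 490 = 14210.
DWL = ½ × 29 × (490 − 466) = 348; fraction = 348 / 14210 = 6/245.

DWL / government spending = 6/245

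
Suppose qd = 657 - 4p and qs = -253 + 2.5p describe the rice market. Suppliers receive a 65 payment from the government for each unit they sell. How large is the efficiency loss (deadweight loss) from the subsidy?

Deadweight loss = 3250

Pre-subsidy: 657 - 4p = -253 + 2.5p gives p* = 140, q* = 97.
With the subsidy, sellers receive ps = pb + 65 for each unit, where pb is the price buyers pay.
Supply in terms of pb becomes qs = -253 + 2.5(pb + 65) = -90.5 + 2.5pb. Setting this equal to demand: 657 - 4pb = -90.5 + 2.5pb, so pb = 115.
Sellers receive ps = 115 + 65 = 180; q' = 657 − 4·115 = 197.
The subsidy expands output by 197 − 97 = 100 past the efficient level; on those units the gap between marginal cost and willingness to pay runs from 0 up to 65.
DWL = ½ × 65 × 100 = 3250.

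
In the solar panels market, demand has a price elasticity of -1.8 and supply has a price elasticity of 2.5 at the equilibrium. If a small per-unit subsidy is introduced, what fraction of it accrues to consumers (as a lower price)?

For a small subsidy around the equilibrium, the benefit split depends on the relative slopes, which at a point are proportional to the elasticities.
Buyer share = εs/(εs + |εd|) = 2.5/(2.5 + 1.8) = 25/43; seller share = |εd|/(εs + |εd|) = 18/43.

Consumer share = 25/43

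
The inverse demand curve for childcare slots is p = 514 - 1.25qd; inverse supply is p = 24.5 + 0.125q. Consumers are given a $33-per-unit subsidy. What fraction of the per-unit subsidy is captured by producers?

Pre-subsidy: 514 - 1.25q = 24.5 + 0.125q gives q* = 356 and p* = 69.
With the rebate, buyers effectively pay pb = ps − 33, where ps is the price sellers receive.
On the curves, pb = 514 - 1.25q and ps = 24.5 + 0.125q; the wedge ps − pb = 33 gives 24.5 + 0.125q − (514 - 1.25q) = 33, so q' = 380.
Then pb = 514 − 1.25·380 = 39 and ps = 24.5 + 0.125·380 = 72.
Buyers' price falls by p* − pb = 69 − 39 = 30; sellers' price rises by ps − p* = 72 − 69 = 3.
So producers capture 3/33 = 1/11 of each unit of subsidy.

Producer share = 1/11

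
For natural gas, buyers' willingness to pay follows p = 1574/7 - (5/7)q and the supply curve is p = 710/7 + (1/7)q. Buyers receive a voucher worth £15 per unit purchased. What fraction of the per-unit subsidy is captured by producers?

Pre-subsidy: 1574/7 - (5/7)q = 710/7 + (1/7)q gives q* = 144 and p* = 122.
With the rebate, buyers effectively pay pb = ps − 15, where ps is the price sellers receive.
On the curves, pb = 1574/7 - (5/7)q and ps = 710/7 + (1/7)q; the wedge ps − pb = 15 gives 710/7 + (1/7)q − (1574/7 - (5/7)q) = 15, so q' = 161.5.
Then pb = 1574/7 − (5/7)·161.5 = 109.5 and ps = 710/7 + (1/7)·161.5 = 124.5.
Buyers' price falls by p* − pb = 122 − 109.5 = 12.5; sellers' price rises by ps − p* = 124.5 − 122 = 2.5.
So producers capture 2.5/15 = 1/6 of each unit of subsidy.

Producer share = 1/6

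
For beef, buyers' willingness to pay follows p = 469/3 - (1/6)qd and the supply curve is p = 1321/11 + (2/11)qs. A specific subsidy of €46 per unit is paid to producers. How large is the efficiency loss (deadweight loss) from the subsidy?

Deadweight loss = €3036

Pre-subsidy: 469/3 - (1/6)q = 1321/11 + (2/11)q gives q* = 104 and p* = 139.
With the subsidy, sellers receive ps = pb + 46 for each unit, where pb is the price buyers pay.
On the curves, pb = 469/3 - (1/6)q and ps = 1321/11 + (2/11)q; the wedge ps − pb = 46 gives 1321/11 + (2/11)q − (469/3 - (1/6)q) = 46, so q' = 236.
Then pb = 469/3 − (1/6)·236 = 117 and ps = 1321/11 + (2/11)·236 = 163.
The subsidy expands output by 236 − 104 = 132 past the efficient level; on those units the gap between marginal cost and willingness to pay runs from 0 up to 46.
DWL = ½ × 46 × 132 = 3036.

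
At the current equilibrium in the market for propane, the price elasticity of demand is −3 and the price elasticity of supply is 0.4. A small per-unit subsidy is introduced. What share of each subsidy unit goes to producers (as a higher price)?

Producer share = 15/17

For a small subsidy around the equilibrium, the benefit split depends on the relative slopes, which at a point are proportional to the elasticities.
Buyer share = εs/(εs + |εd|) = 0.4/(0.4 + 3) = 2/17; seller share = |εd|/(εs + |εd|) = 15/17.
So producers capture 15/17 of the subsidy.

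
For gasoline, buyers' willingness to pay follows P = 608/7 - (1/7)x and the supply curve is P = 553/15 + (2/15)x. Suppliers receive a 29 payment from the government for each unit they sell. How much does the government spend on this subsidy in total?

Pre-subsidy: 608/7 - (1/7)x = 553/15 + (2/15)x gives x* = 181 and P* = 61.
With the subsidy, sellers receive Ps = Pb + 29 for each unit, where Pb is the price buyers pay.
On the curves, Pb = 608/7 - (1/7)x and Ps = 553/15 + (2/15)x; the wedge Ps − Pb = 29 gives 553/15 + (2/15)x − (608/7 - (1/7)x) = 29, so x' = 286.
Then Pb = 608/7 − (1/7)·286 = 46 and Ps = 553/15 + (2/15)·286 = 75.
Government outlay = subsidy × quantity = 29 × 286 = 8294.

Government cost = 8294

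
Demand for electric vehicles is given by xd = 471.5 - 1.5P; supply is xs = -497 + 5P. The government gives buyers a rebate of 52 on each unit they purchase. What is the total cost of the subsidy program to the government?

Government cost = 16016

Pre-subsidy: 471.5 - 1.5P = -497 + 5P gives P* = 149, x* = 248.
With the rebate, buyers effectively pay Pb = Ps − 52, where Ps is the price sellers receive.
Demand in terms of Ps becomes xd = 471.5 − 1.5(Ps − 52) = 549.5 - 1.5Ps. Setting this equal to supply: 549.5 - 1.5Ps = -497 + 5Ps, so Ps = 161.
Buyers pay Pb = 161 − 52 = 109; x' = -497 + 5·161 = 308.
Government outlay = subsidy × quantity = 52 × 308 = 16016.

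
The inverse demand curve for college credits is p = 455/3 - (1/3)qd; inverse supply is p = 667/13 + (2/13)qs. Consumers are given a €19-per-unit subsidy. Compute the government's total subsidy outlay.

Pre-subsidy: 455/3 - (1/3)q = 667/13 + (2/13)q gives q* = 206 and p* = 83.
With the rebate, buyers effectively pay pb = ps − 19, where ps is the price sellers receive.
On the curves, pb = 455/3 - (1/3)q and ps = 667/13 + (2/13)q; the wedge ps − pb = 19 gives 667/13 + (2/13)q − (455/3 - (1/3)q) = 19, so q' = 245.
Then pb = 455/3 − (1/3)·245 = 70 and ps = 667/13 + (2/13)·245 = 89.
Government outlay = subsidy × quantity = 19 × 245 = 4655.

Government cost = €4655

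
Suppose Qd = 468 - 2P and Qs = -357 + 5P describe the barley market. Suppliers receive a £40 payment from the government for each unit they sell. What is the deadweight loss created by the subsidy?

Pre-subsidy: 468 - 2P = -357 + 5P gives P* = 825/7, Q* = 1626/7.
With the subsidy, sellers receive Ps = Pb + 40 for each unit, where Pb is the price buyers pay.
Supply in terms of Pb becomes Qs = -357 + 5(Pb + 40) = -157 + 5Pb. Setting this equal to demand: 468 - 2Pb = -157 + 5Pb, so Pb = 625/7.
Sellers receive Ps = 625/7 + 40 = 905/7; Q' = 468 − 2·(625/7) = 2026/7.
The subsidy expands output by 2026/7 − 1626/7 = 400/7 past the efficient level; on those units the gap between marginal cost and willingness to pay runs from 0 up to 40.
DWL = ½ × 40 × 400/7 = 8000/7.

Deadweight loss = 8000/7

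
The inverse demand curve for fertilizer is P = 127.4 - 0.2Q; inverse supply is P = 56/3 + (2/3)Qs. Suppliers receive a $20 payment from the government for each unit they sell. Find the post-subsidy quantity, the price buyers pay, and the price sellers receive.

Pre-subsidy: 127.4 - 0.2Q = 56/3 + (2/3)Q gives Q* = 1631/13 and P* = 1330/13.
With the subsidy, sellers receive Ps = Pb + 20 for each unit, where Pb is the price buyers pay.
On the curves, Pb = 127.4 - 0.2Q and Ps = 56/3 + (2/3)Q; the wedge Ps − Pb = 20 gives 56/3 + (2/3)Q − (127.4 - 0.2Q) = 20, so Q' = 1931/13.
Then Pb = 127.4 − 0.2·(1931/13) = 1270/13 and Ps = 56/3 + (2/3)·(1931/13) = 1530/13.

Q' = 1931/13; buyers pay 1270/13; sellers receive 1530/13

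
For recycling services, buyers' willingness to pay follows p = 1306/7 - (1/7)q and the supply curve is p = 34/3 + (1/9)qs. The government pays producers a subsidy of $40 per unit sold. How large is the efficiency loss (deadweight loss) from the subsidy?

Pre-subsidy: 1306/7 - (1/7)q = 34/3 + (1/9)q gives q* = 690 and p* = 88.
With the subsidy, sellers receive ps = pb + 40 for each unit, where pb is the price buyers pay.
On the curves, pb = 1306/7 - (1/7)q and ps = 34/3 + (1/9)q; the wedge ps − pb = 40 gives 34/3 + (1/9)q − (1306/7 - (1/7)q) = 40, so q' = 847.5.
Then pb = 1306/7 − (1/7)·847.5 = 65.5 and ps = 34/3 + (1/9)·847.5 = 105.5.
The subsidy expands output by 847.5 − 690 = 157.5 past the efficient level; on those units the gap between marginal cost and willingness to pay runs from 0 up to 40.
DWL = ½ × 40 × 157.5 = 3150.

Deadweight loss = $3150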